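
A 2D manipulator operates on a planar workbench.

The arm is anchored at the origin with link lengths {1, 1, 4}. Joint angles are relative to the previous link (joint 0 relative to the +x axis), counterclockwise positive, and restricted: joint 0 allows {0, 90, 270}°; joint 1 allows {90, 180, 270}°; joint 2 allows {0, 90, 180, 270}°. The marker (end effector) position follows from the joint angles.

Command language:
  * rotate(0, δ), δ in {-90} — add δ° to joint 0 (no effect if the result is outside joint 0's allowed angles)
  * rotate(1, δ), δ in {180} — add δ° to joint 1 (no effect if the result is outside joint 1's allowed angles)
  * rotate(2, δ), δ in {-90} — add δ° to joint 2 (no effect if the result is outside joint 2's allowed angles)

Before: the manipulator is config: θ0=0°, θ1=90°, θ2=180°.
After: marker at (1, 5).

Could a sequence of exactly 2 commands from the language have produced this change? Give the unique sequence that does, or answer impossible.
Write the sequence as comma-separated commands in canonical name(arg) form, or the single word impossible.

rotate(2, -90), rotate(2, -90)

initial: config: θ0=0°, θ1=90°, θ2=180°
step 1 (rotate(2, -90)): config: θ0=0°, θ1=90°, θ2=90°
step 2 (rotate(2, -90)): config: θ0=0°, θ1=90°, θ2=0°
no rival 2-sequence matches.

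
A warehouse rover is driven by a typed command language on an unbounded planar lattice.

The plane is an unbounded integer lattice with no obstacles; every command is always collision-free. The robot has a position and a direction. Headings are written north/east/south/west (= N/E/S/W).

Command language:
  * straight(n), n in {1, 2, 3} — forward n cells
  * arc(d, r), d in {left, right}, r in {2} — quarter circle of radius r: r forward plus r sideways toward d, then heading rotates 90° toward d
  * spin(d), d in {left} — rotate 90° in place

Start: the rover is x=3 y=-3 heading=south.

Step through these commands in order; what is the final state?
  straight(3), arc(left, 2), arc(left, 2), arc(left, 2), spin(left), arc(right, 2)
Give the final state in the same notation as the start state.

x=3 y=-6 heading=west

from: x=3 y=-3 heading=south
step 1 (straight(3)): x=3 y=-6 heading=south
step 2 (arc(left, 2)): x=5 y=-8 heading=east
step 3 (arc(left, 2)): x=7 y=-6 heading=north
step 4 (arc(left, 2)): x=5 y=-4 heading=west
step 5 (spin(left)): x=5 y=-4 heading=south
step 6 (arc(right, 2)): x=3 y=-6 heading=west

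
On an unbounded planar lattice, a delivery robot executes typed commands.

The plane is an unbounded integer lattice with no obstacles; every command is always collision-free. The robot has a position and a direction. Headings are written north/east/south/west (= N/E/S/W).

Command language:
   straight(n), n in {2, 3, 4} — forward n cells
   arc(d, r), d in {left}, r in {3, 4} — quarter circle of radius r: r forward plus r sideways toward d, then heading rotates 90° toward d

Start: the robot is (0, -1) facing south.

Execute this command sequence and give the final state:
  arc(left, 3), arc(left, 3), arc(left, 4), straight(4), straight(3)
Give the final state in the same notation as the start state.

from: (0, -1) facing south
[1] after arc(left, 3): (3, -4) facing east
[2] after arc(left, 3): (6, -1) facing north
[3] after arc(left, 4): (2, 3) facing west
[4] after straight(4): (-2, 3) facing west
[5] after straight(3): (-5, 3) facing west

(-5, 3) facing west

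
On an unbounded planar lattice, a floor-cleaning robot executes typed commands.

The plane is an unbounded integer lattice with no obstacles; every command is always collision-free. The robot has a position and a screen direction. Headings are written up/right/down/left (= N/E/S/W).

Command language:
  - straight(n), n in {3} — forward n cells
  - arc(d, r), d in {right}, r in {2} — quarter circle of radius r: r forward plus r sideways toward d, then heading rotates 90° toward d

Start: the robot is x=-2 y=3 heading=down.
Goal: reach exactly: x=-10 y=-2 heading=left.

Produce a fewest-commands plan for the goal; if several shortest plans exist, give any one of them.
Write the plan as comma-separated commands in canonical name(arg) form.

start: x=-2 y=3 heading=down
t=1 straight(3) ⇒ x=-2 y=0 heading=down
t=2 arc(right, 2) ⇒ x=-4 y=-2 heading=left
t=3 straight(3) ⇒ x=-7 y=-2 heading=left
t=4 straight(3) ⇒ x=-10 y=-2 heading=left
nothing shorter than 4 reaches the goal.

straight(3), arc(right, 2), straight(3), straight(3)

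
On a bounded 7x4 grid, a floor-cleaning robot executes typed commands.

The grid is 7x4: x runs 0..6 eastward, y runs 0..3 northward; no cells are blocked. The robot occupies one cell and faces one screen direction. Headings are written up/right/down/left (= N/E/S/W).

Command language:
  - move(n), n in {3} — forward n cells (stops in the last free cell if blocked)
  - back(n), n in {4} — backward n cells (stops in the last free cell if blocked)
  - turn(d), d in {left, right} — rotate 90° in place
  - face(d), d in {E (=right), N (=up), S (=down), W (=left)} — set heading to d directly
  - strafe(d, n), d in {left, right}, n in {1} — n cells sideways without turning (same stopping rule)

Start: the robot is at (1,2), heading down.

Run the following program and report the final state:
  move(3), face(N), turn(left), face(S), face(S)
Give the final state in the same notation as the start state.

at (1,0), heading down

begin: at (1,2), heading down
[1] after move(3): at (1,0), heading down
[2] after face(N): at (1,0), heading up
[3] after turn(left): at (1,0), heading left
[4] after face(S): at (1,0), heading down
[5] after face(S): at (1,0), heading down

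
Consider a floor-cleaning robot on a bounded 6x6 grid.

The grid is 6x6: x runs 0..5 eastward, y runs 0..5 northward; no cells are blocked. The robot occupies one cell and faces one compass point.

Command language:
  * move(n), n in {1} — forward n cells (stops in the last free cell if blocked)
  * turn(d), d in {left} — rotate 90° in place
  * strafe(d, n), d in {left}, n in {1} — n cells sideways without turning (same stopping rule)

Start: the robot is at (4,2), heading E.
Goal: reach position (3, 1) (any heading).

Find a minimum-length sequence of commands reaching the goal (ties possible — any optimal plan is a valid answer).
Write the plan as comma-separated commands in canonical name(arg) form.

turn(left), turn(left), move(1), strafe(left, 1)

begin: at (4,2), heading E
step 1 (turn(left)): at (4,2), heading N
step 2 (turn(left)): at (4,2), heading W
step 3 (move(1)): at (3,2), heading W
step 4 (strafe(left, 1)): at (3,1), heading W
shorter routes all fall short; 4 is best.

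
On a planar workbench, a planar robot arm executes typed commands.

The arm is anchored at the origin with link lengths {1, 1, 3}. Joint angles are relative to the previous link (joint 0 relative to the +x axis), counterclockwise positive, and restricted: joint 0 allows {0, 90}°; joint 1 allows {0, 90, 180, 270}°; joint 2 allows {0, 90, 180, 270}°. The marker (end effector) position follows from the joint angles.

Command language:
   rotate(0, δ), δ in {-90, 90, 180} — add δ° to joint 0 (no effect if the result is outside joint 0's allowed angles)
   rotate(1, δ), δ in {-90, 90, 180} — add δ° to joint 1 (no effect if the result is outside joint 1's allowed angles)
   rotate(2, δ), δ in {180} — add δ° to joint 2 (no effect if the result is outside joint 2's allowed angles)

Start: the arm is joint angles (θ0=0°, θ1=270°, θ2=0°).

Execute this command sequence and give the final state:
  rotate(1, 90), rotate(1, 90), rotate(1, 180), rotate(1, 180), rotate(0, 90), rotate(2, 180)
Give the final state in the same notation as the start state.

start: joint angles (θ0=0°, θ1=270°, θ2=0°)
step 1 (rotate(1, 90)): joint angles (θ0=0°, θ1=0°, θ2=0°)
step 2 (rotate(1, 90)): joint angles (θ0=0°, θ1=90°, θ2=0°)
step 3 (rotate(1, 180)): joint angles (θ0=0°, θ1=270°, θ2=0°)
step 4 (rotate(1, 180)): joint angles (θ0=0°, θ1=90°, θ2=0°)
step 5 (rotate(0, 90)): joint angles (θ0=90°, θ1=90°, θ2=0°)
step 6 (rotate(2, 180)): joint angles (θ0=90°, θ1=90°, θ2=180°)

joint angles (θ0=90°, θ1=90°, θ2=180°)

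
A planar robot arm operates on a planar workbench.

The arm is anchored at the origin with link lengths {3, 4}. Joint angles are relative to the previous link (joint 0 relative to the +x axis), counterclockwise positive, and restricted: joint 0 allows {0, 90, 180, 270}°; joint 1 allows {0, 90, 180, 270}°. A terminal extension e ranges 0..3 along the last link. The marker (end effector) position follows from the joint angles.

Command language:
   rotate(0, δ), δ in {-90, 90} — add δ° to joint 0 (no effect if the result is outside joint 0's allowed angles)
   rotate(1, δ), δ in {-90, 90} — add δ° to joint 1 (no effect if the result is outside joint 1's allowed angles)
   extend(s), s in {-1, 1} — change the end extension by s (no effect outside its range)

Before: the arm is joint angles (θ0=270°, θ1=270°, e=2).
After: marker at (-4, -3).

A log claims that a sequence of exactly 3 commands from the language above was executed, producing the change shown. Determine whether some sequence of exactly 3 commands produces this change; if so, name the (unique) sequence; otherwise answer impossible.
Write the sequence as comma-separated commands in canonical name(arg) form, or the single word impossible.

from: joint angles (θ0=270°, θ1=270°, e=2)
t=1 extend(-1) ⇒ joint angles (θ0=270°, θ1=270°, e=1)
t=2 extend(-1) ⇒ joint angles (θ0=270°, θ1=270°, e=0)
t=3 extend(-1) ⇒ joint angles (θ0=270°, θ1=270°, e=0)
all 216 alternatives checked — unique.

extend(-1), extend(-1), extend(-1)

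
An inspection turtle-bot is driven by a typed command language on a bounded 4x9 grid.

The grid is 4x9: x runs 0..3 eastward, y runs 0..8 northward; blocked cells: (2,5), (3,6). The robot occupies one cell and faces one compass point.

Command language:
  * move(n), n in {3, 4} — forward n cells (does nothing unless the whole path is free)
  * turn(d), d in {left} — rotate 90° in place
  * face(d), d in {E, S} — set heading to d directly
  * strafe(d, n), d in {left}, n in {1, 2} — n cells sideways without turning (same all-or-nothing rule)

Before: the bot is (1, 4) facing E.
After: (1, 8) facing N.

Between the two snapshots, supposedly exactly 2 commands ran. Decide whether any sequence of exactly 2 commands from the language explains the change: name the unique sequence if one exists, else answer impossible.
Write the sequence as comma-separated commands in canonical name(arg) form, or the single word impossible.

key: order matters: swapping turn(left) and move(4) lands elsewhere
initial: (1, 4) facing E
1. turn(left) → (1, 4) facing N
2. move(4) → (1, 8) facing N
no other 2-command option fits: unique.

turn(left), move(4)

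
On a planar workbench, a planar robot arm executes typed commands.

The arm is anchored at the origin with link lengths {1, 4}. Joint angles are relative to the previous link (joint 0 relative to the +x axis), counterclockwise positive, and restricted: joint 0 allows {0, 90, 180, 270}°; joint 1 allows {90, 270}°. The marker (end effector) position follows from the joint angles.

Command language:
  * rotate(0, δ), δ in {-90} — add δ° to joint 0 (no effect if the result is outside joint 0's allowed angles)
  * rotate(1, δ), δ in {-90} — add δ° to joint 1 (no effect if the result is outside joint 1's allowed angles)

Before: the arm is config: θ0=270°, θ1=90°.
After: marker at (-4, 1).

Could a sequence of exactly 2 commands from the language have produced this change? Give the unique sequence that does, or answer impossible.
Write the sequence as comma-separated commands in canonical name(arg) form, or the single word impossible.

from: config: θ0=270°, θ1=90°
t=1 rotate(0, -90) ⇒ config: θ0=180°, θ1=90°
t=2 rotate(0, -90) ⇒ config: θ0=90°, θ1=90°
no rival 2-sequence matches.

rotate(0, -90), rotate(0, -90)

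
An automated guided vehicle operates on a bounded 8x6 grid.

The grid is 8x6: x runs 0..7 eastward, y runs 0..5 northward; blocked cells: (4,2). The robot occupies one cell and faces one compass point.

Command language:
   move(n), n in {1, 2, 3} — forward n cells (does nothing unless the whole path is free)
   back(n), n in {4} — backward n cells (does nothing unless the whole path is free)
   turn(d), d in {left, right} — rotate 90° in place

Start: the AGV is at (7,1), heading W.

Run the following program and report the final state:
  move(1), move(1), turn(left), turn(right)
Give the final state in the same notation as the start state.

start: at (7,1), heading W
step 1 (move(1)): at (6,1), heading W
step 2 (move(1)): at (5,1), heading W
step 3 (turn(left)): at (5,1), heading S
step 4 (turn(right)): at (5,1), heading W

at (5,1), heading W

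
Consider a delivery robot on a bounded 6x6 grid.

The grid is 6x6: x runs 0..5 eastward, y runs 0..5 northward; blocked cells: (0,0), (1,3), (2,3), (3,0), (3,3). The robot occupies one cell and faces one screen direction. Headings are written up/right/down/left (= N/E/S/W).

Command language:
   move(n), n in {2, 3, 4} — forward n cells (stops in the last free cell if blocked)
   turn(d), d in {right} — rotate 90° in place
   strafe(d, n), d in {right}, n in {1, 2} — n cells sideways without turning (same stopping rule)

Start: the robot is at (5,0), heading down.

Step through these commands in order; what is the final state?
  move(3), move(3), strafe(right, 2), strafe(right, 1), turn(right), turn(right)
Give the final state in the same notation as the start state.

at (4,0), heading up

begin: at (5,0), heading down
step 1 (move(3)): at (5,0), heading down
step 2 (move(3)): at (5,0), heading down
step 3 (strafe(right, 2)): at (4,0), heading down
step 4 (strafe(right, 1)): at (4,0), heading down
step 5 (turn(right)): at (4,0), heading left
step 6 (turn(right)): at (4,0), heading up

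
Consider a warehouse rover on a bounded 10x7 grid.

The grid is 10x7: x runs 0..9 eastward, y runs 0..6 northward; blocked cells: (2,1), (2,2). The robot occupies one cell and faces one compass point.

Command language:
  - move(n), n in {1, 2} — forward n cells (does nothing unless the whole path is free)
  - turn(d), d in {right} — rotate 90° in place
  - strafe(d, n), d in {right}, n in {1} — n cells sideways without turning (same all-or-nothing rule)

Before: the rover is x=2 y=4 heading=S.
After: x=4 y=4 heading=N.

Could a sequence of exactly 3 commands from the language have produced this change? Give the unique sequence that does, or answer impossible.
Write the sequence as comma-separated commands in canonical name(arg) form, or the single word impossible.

impossible

checked all 3-command options: none fits.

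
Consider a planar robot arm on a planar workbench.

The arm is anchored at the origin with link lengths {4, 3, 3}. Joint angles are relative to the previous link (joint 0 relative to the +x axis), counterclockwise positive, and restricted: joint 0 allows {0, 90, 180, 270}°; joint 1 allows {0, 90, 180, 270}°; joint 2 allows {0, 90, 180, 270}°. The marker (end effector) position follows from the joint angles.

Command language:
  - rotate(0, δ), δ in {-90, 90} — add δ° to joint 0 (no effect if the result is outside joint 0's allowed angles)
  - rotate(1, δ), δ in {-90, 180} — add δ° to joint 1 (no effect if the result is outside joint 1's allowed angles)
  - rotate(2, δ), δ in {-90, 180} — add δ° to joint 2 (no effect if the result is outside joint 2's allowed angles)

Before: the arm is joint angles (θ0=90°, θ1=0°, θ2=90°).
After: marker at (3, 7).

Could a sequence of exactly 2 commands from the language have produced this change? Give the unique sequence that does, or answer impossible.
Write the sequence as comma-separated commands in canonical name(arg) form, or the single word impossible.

initial: joint angles (θ0=90°, θ1=0°, θ2=90°)
[1] after rotate(2, -90): joint angles (θ0=90°, θ1=0°, θ2=0°)
[2] after rotate(2, -90): joint angles (θ0=90°, θ1=0°, θ2=270°)
all 36 alternatives checked — unique.

rotate(2, -90), rotate(2, -90)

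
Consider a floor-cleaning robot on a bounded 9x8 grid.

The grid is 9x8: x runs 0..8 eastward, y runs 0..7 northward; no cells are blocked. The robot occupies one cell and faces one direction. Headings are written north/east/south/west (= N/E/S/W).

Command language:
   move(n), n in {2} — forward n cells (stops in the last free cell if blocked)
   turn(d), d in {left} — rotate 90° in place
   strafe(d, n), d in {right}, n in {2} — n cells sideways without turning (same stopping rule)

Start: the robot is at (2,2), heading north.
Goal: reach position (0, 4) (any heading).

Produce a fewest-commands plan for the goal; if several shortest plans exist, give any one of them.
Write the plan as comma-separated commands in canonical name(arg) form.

turn(left), move(2), strafe(right, 2)

t0: at (2,2), heading north
[1] after turn(left): at (2,2), heading west
[2] after move(2): at (0,2), heading west
[3] after strafe(right, 2): at (0,4), heading west
nothing shorter than 3 reaches the goal.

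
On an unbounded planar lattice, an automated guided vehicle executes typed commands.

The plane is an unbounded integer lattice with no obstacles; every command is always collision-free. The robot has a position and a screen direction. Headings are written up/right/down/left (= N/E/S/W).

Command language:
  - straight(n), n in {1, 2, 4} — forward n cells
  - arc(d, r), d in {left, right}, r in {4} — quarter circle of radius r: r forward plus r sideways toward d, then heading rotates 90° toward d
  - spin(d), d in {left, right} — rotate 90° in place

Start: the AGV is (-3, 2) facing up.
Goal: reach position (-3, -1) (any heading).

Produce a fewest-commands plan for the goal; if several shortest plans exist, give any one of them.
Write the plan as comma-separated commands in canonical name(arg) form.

initial: (-3, 2) facing up
t=1 spin(left) ⇒ (-3, 2) facing left
t=2 spin(left) ⇒ (-3, 2) facing down
t=3 straight(1) ⇒ (-3, 1) facing down
t=4 straight(2) ⇒ (-3, -1) facing down
no 3-step plan works, so 4 is optimal.

spin(left), spin(left), straight(1), straight(2)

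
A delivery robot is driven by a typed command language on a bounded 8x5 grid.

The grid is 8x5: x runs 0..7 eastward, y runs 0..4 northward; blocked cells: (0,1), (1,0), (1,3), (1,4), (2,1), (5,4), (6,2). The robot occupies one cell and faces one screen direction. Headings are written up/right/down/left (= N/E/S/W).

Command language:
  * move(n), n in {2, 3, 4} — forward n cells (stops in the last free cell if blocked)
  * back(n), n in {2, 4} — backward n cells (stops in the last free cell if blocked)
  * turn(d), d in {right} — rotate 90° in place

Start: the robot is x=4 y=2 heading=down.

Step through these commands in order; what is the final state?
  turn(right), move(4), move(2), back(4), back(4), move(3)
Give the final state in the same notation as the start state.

start: x=4 y=2 heading=down
1. turn(right) → x=4 y=2 heading=left
2. move(4) → x=0 y=2 heading=left
3. move(2) → x=0 y=2 heading=left
4. back(4) → x=4 y=2 heading=left
5. back(4) → x=5 y=2 heading=left
6. move(3) → x=2 y=2 heading=left

x=2 y=2 heading=left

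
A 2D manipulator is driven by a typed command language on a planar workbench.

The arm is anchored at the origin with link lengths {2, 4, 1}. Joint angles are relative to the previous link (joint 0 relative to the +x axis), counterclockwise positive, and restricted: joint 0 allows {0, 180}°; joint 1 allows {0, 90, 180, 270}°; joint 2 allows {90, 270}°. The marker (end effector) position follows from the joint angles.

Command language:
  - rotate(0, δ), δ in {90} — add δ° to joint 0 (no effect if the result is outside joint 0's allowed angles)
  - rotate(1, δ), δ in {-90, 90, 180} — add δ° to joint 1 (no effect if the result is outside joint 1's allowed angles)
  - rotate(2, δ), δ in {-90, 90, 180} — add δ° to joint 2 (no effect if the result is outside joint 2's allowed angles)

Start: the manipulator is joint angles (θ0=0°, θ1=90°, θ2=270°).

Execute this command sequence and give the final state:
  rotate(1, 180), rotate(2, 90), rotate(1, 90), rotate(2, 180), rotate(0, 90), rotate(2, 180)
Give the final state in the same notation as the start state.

initial: joint angles (θ0=0°, θ1=90°, θ2=270°)
1. rotate(1, 180) → joint angles (θ0=0°, θ1=270°, θ2=270°)
2. rotate(2, 90) → joint angles (θ0=0°, θ1=270°, θ2=270°)
3. rotate(1, 90) → joint angles (θ0=0°, θ1=0°, θ2=270°)
4. rotate(2, 180) → joint angles (θ0=0°, θ1=0°, θ2=90°)
5. rotate(0, 90) → joint angles (θ0=0°, θ1=0°, θ2=90°)
6. rotate(2, 180) → joint angles (θ0=0°, θ1=0°, θ2=270°)

joint angles (θ0=0°, θ1=0°, θ2=270°)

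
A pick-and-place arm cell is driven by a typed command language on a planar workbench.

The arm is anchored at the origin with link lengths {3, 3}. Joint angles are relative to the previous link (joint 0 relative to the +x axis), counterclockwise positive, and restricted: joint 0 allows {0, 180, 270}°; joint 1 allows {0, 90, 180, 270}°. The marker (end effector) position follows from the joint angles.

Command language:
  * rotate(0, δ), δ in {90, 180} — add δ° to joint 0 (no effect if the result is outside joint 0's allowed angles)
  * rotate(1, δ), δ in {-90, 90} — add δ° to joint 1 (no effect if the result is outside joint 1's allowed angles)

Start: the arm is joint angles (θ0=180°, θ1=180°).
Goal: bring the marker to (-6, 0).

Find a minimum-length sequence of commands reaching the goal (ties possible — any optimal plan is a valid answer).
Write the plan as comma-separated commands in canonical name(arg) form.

rotate(1, -90), rotate(1, -90)

start: joint angles (θ0=180°, θ1=180°)
[1] after rotate(1, -90): joint angles (θ0=180°, θ1=90°)
[2] after rotate(1, -90): joint angles (θ0=180°, θ1=0°)
nothing shorter than 2 reaches the goal.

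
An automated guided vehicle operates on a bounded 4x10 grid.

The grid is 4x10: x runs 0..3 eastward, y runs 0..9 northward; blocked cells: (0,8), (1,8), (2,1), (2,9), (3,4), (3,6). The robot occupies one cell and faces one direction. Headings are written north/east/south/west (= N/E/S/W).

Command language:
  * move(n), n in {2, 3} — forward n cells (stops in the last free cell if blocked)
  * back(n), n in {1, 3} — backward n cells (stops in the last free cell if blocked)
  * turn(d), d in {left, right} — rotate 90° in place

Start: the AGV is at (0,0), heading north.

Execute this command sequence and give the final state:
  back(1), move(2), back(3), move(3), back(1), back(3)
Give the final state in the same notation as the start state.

at (0,0), heading north

start: at (0,0), heading north
step 1 (back(1)): at (0,0), heading north
step 2 (move(2)): at (0,2), heading north
step 3 (back(3)): at (0,0), heading north
step 4 (move(3)): at (0,3), heading north
step 5 (back(1)): at (0,2), heading north
step 6 (back(3)): at (0,0), heading north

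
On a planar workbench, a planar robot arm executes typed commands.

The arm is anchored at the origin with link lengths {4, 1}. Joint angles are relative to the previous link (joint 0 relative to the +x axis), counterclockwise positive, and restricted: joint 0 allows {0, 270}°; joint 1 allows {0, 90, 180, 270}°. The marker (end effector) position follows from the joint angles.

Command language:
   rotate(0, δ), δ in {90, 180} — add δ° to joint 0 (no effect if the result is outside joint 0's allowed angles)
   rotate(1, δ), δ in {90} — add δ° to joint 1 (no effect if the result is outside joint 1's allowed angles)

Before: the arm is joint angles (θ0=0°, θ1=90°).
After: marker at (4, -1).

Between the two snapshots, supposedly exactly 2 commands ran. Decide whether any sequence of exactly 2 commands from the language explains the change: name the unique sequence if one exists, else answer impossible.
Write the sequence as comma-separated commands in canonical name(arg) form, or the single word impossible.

from: joint angles (θ0=0°, θ1=90°)
t=1 rotate(1, 90) ⇒ joint angles (θ0=0°, θ1=180°)
t=2 rotate(1, 90) ⇒ joint angles (θ0=0°, θ1=270°)
no other 2-command option fits: unique.

rotate(1, 90), rotate(1, 90)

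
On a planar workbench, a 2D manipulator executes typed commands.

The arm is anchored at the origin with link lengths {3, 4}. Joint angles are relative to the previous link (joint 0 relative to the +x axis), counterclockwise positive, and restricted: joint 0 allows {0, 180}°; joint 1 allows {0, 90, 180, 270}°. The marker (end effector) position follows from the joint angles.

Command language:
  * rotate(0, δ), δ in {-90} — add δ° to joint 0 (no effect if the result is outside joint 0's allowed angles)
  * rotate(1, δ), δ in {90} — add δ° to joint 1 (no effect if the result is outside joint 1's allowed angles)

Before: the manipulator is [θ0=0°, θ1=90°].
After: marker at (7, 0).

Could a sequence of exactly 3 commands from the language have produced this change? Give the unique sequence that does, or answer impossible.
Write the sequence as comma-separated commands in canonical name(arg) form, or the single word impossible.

rotate(1, 90), rotate(1, 90), rotate(1, 90)

from: [θ0=0°, θ1=90°]
[1] after rotate(1, 90): [θ0=0°, θ1=180°]
[2] after rotate(1, 90): [θ0=0°, θ1=270°]
[3] after rotate(1, 90): [θ0=0°, θ1=0°]
all 8 alternatives checked — unique.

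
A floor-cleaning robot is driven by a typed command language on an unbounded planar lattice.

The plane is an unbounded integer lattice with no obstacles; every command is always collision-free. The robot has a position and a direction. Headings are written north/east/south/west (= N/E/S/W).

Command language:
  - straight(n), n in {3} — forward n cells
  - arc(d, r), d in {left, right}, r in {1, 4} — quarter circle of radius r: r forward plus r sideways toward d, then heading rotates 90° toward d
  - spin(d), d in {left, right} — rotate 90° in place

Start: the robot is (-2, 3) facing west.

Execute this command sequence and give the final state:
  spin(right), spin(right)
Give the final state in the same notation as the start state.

(-2, 3) facing east

initial: (-2, 3) facing west
t=1 spin(right) ⇒ (-2, 3) facing north
t=2 spin(right) ⇒ (-2, 3) facing east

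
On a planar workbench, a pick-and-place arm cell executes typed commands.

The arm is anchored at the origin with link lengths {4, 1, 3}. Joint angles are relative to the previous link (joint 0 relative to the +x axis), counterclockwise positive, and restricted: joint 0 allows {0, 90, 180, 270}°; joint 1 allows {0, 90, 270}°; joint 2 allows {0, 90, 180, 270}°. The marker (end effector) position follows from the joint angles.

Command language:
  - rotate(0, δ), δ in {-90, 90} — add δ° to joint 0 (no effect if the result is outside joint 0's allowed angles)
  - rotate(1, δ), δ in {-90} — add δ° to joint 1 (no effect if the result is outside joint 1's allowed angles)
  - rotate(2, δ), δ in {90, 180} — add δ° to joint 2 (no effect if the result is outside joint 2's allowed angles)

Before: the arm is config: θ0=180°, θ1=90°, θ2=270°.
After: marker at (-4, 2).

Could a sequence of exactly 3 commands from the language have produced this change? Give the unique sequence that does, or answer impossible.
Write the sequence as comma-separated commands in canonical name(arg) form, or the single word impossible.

from: config: θ0=180°, θ1=90°, θ2=270°
t=1 rotate(2, 90) ⇒ config: θ0=180°, θ1=90°, θ2=0°
t=2 rotate(2, 90) ⇒ config: θ0=180°, θ1=90°, θ2=90°
t=3 rotate(2, 90) ⇒ config: θ0=180°, θ1=90°, θ2=180°
uniquely the one of 125 3-step routes that fits.

rotate(2, 90), rotate(2, 90), rotate(2, 90)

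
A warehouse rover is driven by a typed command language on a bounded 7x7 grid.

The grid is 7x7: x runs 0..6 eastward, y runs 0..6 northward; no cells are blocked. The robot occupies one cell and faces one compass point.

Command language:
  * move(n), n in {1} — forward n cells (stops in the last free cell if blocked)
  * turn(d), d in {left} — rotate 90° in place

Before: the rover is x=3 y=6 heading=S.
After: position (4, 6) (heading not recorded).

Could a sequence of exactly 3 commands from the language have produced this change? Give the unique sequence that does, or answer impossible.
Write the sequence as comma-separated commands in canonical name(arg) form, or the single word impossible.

start: x=3 y=6 heading=S
[1] after turn(left): x=3 y=6 heading=E
[2] after move(1): x=4 y=6 heading=E
[3] after turn(left): x=4 y=6 heading=N
no other 3-command option fits: unique.

turn(left), move(1), turn(left)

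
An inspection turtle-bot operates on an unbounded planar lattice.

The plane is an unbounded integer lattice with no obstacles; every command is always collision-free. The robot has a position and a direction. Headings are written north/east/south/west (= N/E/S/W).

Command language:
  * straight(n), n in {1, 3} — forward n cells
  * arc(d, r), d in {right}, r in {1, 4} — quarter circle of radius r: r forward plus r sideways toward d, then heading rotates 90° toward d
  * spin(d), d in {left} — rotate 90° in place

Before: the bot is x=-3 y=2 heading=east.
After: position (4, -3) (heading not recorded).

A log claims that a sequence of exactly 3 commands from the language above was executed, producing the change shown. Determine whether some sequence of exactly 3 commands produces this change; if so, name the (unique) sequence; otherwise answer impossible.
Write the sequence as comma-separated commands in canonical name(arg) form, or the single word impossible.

straight(3), arc(right, 4), straight(1)

key: running straight(1) before straight(3) would end elsewhere — order is forced
t0: x=-3 y=2 heading=east
[1] after straight(3): x=0 y=2 heading=east
[2] after arc(right, 4): x=4 y=-2 heading=south
[3] after straight(1): x=4 y=-3 heading=south
no rival 3-sequence matches.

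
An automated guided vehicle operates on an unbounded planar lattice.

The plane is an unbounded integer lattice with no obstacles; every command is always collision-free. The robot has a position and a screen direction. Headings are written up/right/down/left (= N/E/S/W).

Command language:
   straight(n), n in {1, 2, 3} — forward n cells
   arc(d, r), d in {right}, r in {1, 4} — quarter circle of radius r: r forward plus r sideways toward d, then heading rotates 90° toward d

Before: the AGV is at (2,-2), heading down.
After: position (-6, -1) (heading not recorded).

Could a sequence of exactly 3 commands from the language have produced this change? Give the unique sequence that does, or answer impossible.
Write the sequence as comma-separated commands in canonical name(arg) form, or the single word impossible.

key: running straight(1) before arc(right, 4) would end elsewhere — order is forced
initial: at (2,-2), heading down
1. arc(right, 4) → at (-2,-6), heading left
2. arc(right, 4) → at (-6,-2), heading up
3. straight(1) → at (-6,-1), heading up
no rival 3-sequence matches.

arc(right, 4), arc(right, 4), straight(1)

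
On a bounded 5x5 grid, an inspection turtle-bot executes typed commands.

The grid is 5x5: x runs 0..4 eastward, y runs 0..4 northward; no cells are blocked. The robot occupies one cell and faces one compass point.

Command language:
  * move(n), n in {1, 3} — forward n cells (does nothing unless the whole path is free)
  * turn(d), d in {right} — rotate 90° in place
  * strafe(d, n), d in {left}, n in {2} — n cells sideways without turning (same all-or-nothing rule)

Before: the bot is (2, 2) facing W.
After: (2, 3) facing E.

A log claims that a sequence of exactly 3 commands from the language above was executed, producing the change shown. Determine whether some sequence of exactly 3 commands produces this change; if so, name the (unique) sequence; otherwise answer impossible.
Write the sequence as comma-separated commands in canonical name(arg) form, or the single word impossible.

turn(right), move(1), turn(right)

key: position moved to (2,3) AND the heading swung to E — translation plus rotation needed
initial: (2, 2) facing W
[1] after turn(right): (2, 2) facing N
[2] after move(1): (2, 3) facing N
[3] after turn(right): (2, 3) facing E
all 64 alternatives checked — unique.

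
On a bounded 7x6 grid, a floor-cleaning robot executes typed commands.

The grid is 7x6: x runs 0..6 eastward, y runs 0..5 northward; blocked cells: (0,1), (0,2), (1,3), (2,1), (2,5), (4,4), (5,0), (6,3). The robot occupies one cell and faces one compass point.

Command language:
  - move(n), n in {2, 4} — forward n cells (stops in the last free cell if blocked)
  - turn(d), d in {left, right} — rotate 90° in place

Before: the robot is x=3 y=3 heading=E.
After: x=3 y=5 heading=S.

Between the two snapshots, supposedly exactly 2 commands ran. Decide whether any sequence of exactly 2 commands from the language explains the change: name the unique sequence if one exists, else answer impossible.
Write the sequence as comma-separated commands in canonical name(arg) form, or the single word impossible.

every 2-command combo misses the target.

impossible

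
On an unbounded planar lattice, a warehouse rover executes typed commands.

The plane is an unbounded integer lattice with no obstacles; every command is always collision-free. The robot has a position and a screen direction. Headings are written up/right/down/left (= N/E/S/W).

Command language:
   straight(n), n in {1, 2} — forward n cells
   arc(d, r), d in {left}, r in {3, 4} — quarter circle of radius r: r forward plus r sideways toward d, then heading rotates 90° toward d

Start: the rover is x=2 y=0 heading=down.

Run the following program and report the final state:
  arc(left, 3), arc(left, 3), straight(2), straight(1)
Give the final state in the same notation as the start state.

x=8 y=3 heading=up

begin: x=2 y=0 heading=down
1. arc(left, 3) → x=5 y=-3 heading=right
2. arc(left, 3) → x=8 y=0 heading=up
3. straight(2) → x=8 y=2 heading=up
4. straight(1) → x=8 y=3 heading=up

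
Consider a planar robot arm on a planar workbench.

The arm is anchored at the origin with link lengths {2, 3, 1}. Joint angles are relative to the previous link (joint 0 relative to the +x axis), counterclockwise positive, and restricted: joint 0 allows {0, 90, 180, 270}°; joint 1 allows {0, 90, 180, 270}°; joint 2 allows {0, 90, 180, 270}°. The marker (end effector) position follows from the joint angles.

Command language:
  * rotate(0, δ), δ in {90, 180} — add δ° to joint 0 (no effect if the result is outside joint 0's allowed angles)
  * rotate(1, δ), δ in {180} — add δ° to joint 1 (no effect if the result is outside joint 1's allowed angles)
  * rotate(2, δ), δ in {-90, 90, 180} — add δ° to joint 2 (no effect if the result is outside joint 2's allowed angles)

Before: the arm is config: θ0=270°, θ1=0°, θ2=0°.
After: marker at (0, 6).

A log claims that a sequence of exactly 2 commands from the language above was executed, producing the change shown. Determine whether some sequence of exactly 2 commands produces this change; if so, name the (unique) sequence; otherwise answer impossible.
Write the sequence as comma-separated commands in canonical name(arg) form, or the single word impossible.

start: config: θ0=270°, θ1=0°, θ2=0°
t=1 rotate(0, 90) ⇒ config: θ0=0°, θ1=0°, θ2=0°
t=2 rotate(0, 90) ⇒ config: θ0=90°, θ1=0°, θ2=0°
no other 2-command option fits: unique.

rotate(0, 90), rotate(0, 90)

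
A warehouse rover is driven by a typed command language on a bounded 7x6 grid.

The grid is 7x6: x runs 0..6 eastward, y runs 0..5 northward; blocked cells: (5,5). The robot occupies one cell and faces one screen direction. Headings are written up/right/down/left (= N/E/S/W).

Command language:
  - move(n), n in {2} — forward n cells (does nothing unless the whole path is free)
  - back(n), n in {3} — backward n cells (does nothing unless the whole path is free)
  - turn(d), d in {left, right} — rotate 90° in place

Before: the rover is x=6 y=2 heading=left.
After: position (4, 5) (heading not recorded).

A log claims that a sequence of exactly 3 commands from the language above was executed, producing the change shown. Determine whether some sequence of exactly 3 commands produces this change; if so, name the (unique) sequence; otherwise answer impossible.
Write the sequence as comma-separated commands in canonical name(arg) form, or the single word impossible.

move(2), turn(left), back(3)

key: running back(3) before move(2) would end elsewhere — order is forced
initial: x=6 y=2 heading=left
t=1 move(2) ⇒ x=4 y=2 heading=left
t=2 turn(left) ⇒ x=4 y=2 heading=down
t=3 back(3) ⇒ x=4 y=5 heading=down
uniquely the one of 64 3-step routes that fits.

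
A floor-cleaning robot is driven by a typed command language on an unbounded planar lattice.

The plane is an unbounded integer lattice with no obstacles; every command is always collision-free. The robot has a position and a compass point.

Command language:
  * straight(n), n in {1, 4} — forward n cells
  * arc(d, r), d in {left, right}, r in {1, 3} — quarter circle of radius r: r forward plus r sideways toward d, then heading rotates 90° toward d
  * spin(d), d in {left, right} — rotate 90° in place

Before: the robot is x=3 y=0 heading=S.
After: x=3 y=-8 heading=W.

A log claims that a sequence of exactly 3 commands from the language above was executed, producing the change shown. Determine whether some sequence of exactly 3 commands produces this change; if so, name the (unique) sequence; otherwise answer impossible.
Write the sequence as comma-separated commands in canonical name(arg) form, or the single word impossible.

straight(4), straight(4), spin(right)

key: position moved to (3,-8) AND the heading swung to W — translation plus rotation needed
initial: x=3 y=0 heading=S
1. straight(4) → x=3 y=-4 heading=S
2. straight(4) → x=3 y=-8 heading=S
3. spin(right) → x=3 y=-8 heading=W
uniquely the one of 512 3-step routes that fits.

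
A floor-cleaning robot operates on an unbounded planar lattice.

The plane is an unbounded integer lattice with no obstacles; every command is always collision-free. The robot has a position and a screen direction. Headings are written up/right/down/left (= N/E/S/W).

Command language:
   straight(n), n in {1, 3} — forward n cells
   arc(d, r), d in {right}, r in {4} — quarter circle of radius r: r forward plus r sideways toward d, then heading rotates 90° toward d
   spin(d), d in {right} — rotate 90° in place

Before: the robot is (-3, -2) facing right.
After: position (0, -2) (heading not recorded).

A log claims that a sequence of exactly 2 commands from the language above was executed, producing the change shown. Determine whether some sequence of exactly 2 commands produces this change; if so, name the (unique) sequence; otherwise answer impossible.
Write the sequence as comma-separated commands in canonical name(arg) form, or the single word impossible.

key: running spin(right) before straight(3) would end elsewhere — order is forced
initial: (-3, -2) facing right
[1] after straight(3): (0, -2) facing right
[2] after spin(right): (0, -2) facing down
no other 2-command option fits: unique.

straight(3), spin(right)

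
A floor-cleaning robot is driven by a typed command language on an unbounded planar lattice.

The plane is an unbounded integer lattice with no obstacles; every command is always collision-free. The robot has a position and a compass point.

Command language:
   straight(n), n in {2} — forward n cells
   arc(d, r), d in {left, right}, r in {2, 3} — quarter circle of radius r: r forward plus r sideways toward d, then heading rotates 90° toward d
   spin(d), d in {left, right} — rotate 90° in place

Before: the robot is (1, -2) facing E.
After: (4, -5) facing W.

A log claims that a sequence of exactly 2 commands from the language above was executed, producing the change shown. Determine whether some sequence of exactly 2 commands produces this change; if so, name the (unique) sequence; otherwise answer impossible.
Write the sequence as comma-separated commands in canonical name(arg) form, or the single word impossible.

arc(right, 3), spin(right)

key: order matters: swapping arc(right, 3) and spin(right) lands elsewhere
start: (1, -2) facing E
1. arc(right, 3) → (4, -5) facing S
2. spin(right) → (4, -5) facing W
uniquely the one of 49 2-step routes that fits.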